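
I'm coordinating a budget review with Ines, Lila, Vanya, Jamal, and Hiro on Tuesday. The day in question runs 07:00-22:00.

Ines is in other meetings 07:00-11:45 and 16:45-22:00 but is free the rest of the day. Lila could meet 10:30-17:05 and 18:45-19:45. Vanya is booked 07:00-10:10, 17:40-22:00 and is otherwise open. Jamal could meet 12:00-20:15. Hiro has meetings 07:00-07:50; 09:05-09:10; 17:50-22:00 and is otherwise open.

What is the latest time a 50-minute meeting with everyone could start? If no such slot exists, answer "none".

Ines free: 11:45-16:45 (invert busy blocks within the working day).
Lila free: 10:30-17:05, 18:45-19:45.
Vanya free: 10:10-17:40 (invert busy blocks within the working day).
Jamal free: 12:00-20:15.
Hiro free: 07:50-09:05, 09:10-17:50 (invert busy blocks within the working day).
Ines ∩ Lila: 11:45-16:45.
Ines ∩ Lila ∩ Vanya: 11:45-16:45.
Ines ∩ Lila ∩ Vanya ∩ Jamal: 12:00-16:45.
Ines ∩ Lila ∩ Vanya ∩ Jamal ∩ Hiro: 12:00-16:45.
So the common availability across everyone is 12:00-16:45.
The last common window of at least 50 minutes is 12:00-16:45; a 50-minute meeting can start as late as 15:55 and still end by 16:45.

15:55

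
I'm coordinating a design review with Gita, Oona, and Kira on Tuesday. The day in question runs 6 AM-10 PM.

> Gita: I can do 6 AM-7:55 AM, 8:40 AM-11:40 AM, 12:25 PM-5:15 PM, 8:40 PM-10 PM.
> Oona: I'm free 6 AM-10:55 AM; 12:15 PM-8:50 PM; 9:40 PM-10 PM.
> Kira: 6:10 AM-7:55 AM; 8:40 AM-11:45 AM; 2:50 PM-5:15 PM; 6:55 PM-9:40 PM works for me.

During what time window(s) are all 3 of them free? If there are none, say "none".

06:10-07:55, 08:40-10:55, 14:50-17:15, 20:40-20:50

Gita ∩ Oona: 06:00-07:55, 08:40-10:55, 12:25-17:15, 20:40-20:50, 21:40-22:00.
Gita ∩ Oona ∩ Kira: 06:10-07:55, 08:40-10:55, 14:50-17:15, 20:40-20:50.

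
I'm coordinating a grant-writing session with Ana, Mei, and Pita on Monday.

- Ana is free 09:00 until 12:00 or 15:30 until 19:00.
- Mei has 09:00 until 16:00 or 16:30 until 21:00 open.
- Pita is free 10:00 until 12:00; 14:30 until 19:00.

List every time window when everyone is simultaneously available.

10:00-12:00, 15:30-16:00, 16:30-19:00

Ana ∩ Mei: 09:00-12:00, 15:30-16:00, 16:30-19:00.
Ana ∩ Mei ∩ Pita: 10:00-12:00, 15:30-16:00, 16:30-19:00.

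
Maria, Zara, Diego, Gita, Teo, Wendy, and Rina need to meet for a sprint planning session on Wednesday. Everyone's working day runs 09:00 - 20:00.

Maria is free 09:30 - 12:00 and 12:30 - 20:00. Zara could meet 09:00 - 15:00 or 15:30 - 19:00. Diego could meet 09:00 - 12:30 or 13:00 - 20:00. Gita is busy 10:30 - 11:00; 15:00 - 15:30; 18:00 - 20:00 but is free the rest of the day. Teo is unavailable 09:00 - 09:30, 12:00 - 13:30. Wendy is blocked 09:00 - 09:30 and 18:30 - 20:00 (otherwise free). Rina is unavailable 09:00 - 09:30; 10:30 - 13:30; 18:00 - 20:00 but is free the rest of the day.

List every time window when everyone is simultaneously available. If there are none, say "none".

09:30-10:30, 13:30-15:00, 15:30-18:00

Maria free: 09:30-12:00, 12:30-20:00.
Zara free: 09:00-15:00, 15:30-19:00.
Diego free: 09:00-12:30, 13:00-20:00.
Gita free: 09:00-10:30, 11:00-15:00, 15:30-18:00 (invert busy blocks within the working day).
Teo free: 09:30-12:00, 13:30-20:00 (invert busy blocks within the working day).
Wendy free: 09:30-18:30 (invert busy blocks within the working day).
Rina free: 09:30-10:30, 13:30-18:00 (invert busy blocks within the working day).
Maria ∩ Zara: 09:30-12:00, 12:30-15:00, 15:30-19:00.
Maria ∩ Zara ∩ Diego: 09:30-12:00, 13:00-15:00, 15:30-19:00.
Maria ∩ Zara ∩ Diego ∩ Gita: 09:30-10:30, 11:00-12:00, 13:00-15:00, 15:30-18:00.
Maria ∩ Zara ∩ Diego ∩ Gita ∩ Teo: 09:30-10:30, 11:00-12:00, 13:30-15:00, 15:30-18:00.
Maria ∩ Zara ∩ Diego ∩ Gita ∩ Teo ∩ Wendy: 09:30-10:30, 11:00-12:00, 13:30-15:00, 15:30-18:00.
Maria ∩ Zara ∩ Diego ∩ Gita ∩ Teo ∩ Wendy ∩ Rina: 09:30-10:30, 13:30-15:00, 15:30-18:00.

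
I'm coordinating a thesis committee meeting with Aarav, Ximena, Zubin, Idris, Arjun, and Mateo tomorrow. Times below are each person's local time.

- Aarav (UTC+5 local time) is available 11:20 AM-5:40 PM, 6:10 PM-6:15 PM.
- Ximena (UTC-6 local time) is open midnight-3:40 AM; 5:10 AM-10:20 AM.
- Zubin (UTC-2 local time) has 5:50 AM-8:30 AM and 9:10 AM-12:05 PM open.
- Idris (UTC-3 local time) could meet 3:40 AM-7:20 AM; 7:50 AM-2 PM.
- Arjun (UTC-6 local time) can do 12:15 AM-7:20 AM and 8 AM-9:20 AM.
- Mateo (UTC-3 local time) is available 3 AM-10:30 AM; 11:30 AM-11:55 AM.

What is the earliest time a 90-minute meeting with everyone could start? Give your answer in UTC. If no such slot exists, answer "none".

Aarav in UTC: 06:20-12:40, 13:10-13:15 (subtract 5h to convert from UTC+5).
Ximena in UTC: 06:00-09:40, 11:10-16:20 (add 6h to convert from UTC-6).
Zubin in UTC: 07:50-10:30, 11:10-14:05 (add 2h to convert from UTC-2).
Idris in UTC: 06:40-10:20, 10:50-17:00 (add 3h to convert from UTC-3).
Arjun in UTC: 06:15-13:20, 14:00-15:20 (add 6h to convert from UTC-6).
Mateo in UTC: 06:00-13:30, 14:30-14:55 (add 3h to convert from UTC-3).
Aarav ∩ Ximena: 06:20-09:40, 11:10-12:40, 13:10-13:15.
Aarav ∩ Ximena ∩ Zubin: 07:50-09:40, 11:10-12:40, 13:10-13:15.
Aarav ∩ Ximena ∩ Zubin ∩ Idris: 07:50-09:40, 11:10-12:40, 13:10-13:15.
Aarav ∩ Ximena ∩ Zubin ∩ Idris ∩ Arjun: 07:50-09:40, 11:10-12:40, 13:10-13:15.
Aarav ∩ Ximena ∩ Zubin ∩ Idris ∩ Arjun ∩ Mateo: 07:50-09:40, 11:10-12:40, 13:10-13:15.
Those are the intersection windows.
The first common window of at least 90 minutes is 07:50-09:40, so the earliest start is 07:50.

07:50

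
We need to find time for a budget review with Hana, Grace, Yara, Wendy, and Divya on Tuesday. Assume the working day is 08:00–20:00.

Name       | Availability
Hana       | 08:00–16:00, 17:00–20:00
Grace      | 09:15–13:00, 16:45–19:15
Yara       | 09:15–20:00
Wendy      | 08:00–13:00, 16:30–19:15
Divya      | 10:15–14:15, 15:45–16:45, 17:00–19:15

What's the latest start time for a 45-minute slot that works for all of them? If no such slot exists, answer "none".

18:30

Hana ∩ Grace: 09:15-13:00, 17:00-19:15.
Hana ∩ Grace ∩ Yara: 09:15-13:00, 17:00-19:15.
Hana ∩ Grace ∩ Yara ∩ Wendy: 09:15-13:00, 17:00-19:15.
Hana ∩ Grace ∩ Yara ∩ Wendy ∩ Divya: 10:15-13:00, 17:00-19:15.
The last common window of at least 45 minutes is 17:00-19:15; a 45-minute meeting can start as late as 18:30 and still end by 19:15.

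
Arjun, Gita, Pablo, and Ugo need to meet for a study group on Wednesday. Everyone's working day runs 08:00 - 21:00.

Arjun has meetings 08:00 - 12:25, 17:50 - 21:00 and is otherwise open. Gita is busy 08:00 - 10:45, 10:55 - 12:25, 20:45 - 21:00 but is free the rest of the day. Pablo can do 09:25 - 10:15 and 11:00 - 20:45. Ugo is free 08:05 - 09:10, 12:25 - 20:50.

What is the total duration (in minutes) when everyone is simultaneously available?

Arjun free: 12:25-17:50 (invert busy blocks within the working day).
Gita free: 10:45-10:55, 12:25-20:45 (invert busy blocks within the working day).
Pablo free: 09:25-10:15, 11:00-20:45.
Ugo free: 08:05-09:10, 12:25-20:50.
Arjun ∩ Gita: 12:25-17:50.
Arjun ∩ Gita ∩ Pablo: 12:25-17:50.
Arjun ∩ Gita ∩ Pablo ∩ Ugo: 12:25-17:50.
That's a single block of 325 minutes.

325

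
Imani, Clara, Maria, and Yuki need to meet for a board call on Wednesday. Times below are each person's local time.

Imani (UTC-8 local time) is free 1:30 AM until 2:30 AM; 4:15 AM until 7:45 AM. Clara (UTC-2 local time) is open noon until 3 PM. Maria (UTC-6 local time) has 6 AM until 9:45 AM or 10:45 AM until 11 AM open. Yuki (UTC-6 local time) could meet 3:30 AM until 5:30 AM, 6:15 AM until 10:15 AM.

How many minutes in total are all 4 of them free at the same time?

Imani in UTC: 09:30-10:30, 12:15-15:45 (add 8h to convert from UTC-8).
Clara in UTC: 14:00-17:00 (add 2h to convert from UTC-2).
Maria in UTC: 12:00-15:45, 16:45-17:00 (add 6h to convert from UTC-6).
Yuki in UTC: 09:30-11:30, 12:15-16:15 (add 6h to convert from UTC-6).
Imani ∩ Clara: 14:00-15:45.
Imani ∩ Clara ∩ Maria: 14:00-15:45.
Imani ∩ Clara ∩ Maria ∩ Yuki: 14:00-15:45.
So the common availability across everyone is 14:00-15:45.
That's a single block of 105 minutes.

105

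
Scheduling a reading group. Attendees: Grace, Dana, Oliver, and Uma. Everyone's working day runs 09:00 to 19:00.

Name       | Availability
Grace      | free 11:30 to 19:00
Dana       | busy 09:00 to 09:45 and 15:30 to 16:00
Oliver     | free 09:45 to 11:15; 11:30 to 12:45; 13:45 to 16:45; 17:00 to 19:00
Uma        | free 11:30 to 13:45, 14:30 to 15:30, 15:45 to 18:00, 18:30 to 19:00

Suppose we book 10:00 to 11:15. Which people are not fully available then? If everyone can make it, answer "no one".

Grace free: 11:30-19:00.
Dana free: 09:45-15:30, 16:00-19:00 (invert busy blocks within the working day).
Oliver free: 09:45-11:15, 11:30-12:45, 13:45-16:45, 17:00-19:00.
Uma free: 11:30-13:45, 14:30-15:30, 15:45-18:00, 18:30-19:00.
Grace: not fully free for 10:00-11:15. Dana: free for 10:00-11:15. Oliver: free for 10:00-11:15. Uma: not fully free for 10:00-11:15.

Grace, Uma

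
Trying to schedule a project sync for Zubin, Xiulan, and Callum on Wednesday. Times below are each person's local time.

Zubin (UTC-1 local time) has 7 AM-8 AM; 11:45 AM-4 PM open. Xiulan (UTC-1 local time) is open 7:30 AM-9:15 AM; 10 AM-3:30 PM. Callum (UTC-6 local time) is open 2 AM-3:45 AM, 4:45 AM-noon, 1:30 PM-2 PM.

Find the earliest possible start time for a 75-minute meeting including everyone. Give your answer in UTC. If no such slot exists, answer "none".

Zubin in UTC: 08:00-09:00, 12:45-17:00 (add 1h to convert from UTC-1).
Xiulan in UTC: 08:30-10:15, 11:00-16:30 (add 1h to convert from UTC-1).
Callum in UTC: 08:00-09:45, 10:45-18:00, 19:30-20:00 (add 6h to convert from UTC-6).
Zubin ∩ Xiulan: 08:30-09:00, 12:45-16:30.
Zubin ∩ Xiulan ∩ Callum: 08:30-09:00, 12:45-16:30.
The first common window of at least 75 minutes is 12:45-16:30, so the earliest start is 12:45.

12:45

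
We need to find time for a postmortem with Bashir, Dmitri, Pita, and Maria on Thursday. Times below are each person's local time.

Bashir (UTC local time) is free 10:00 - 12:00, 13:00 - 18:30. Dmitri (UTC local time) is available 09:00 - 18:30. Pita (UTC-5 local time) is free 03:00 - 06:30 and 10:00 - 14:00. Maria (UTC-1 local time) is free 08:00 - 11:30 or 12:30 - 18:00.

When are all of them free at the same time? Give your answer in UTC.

10:00-11:30, 15:00-18:30

Bashir in UTC: 10:00-12:00, 13:00-18:30.
Dmitri in UTC: 09:00-18:30.
Pita in UTC: 08:00-11:30, 15:00-19:00 (add 5h to convert from UTC-5).
Maria in UTC: 09:00-12:30, 13:30-19:00 (add 1h to convert from UTC-1).
Bashir ∩ Dmitri: 10:00-12:00, 13:00-18:30.
Bashir ∩ Dmitri ∩ Pita: 10:00-11:30, 15:00-18:30.
Bashir ∩ Dmitri ∩ Pita ∩ Maria: 10:00-11:30, 15:00-18:30.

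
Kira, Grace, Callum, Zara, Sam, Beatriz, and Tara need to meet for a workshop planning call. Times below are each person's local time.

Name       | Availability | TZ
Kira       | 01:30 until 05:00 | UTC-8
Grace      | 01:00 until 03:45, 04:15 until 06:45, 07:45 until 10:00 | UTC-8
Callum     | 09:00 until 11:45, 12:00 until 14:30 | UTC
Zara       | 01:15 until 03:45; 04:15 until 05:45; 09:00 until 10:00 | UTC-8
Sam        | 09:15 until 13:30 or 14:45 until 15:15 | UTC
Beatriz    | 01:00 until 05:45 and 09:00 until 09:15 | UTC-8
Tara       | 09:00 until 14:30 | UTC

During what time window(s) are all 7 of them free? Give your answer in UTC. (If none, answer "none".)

Kira in UTC: 09:30-13:00 (add 8h to convert from UTC-8).
Grace in UTC: 09:00-11:45, 12:15-14:45, 15:45-18:00 (add 8h to convert from UTC-8).
Callum in UTC: 09:00-11:45, 12:00-14:30.
Zara in UTC: 09:15-11:45, 12:15-13:45, 17:00-18:00 (add 8h to convert from UTC-8).
Sam in UTC: 09:15-13:30, 14:45-15:15.
Beatriz in UTC: 09:00-13:45, 17:00-17:15 (add 8h to convert from UTC-8).
Tara in UTC: 09:00-14:30.
Kira ∩ Grace: 09:30-11:45, 12:15-13:00.
Kira ∩ Grace ∩ Callum: 09:30-11:45, 12:15-13:00.
Kira ∩ Grace ∩ Callum ∩ Zara: 09:30-11:45, 12:15-13:00.
Kira ∩ Grace ∩ Callum ∩ Zara ∩ Sam: 09:30-11:45, 12:15-13:00.
Kira ∩ Grace ∩ Callum ∩ Zara ∩ Sam ∩ Beatriz: 09:30-11:45, 12:15-13:00.
Kira ∩ Grace ∩ Callum ∩ Zara ∩ Sam ∩ Beatriz ∩ Tara: 09:30-11:45, 12:15-13:00.

09:30-11:45, 12:15-13:00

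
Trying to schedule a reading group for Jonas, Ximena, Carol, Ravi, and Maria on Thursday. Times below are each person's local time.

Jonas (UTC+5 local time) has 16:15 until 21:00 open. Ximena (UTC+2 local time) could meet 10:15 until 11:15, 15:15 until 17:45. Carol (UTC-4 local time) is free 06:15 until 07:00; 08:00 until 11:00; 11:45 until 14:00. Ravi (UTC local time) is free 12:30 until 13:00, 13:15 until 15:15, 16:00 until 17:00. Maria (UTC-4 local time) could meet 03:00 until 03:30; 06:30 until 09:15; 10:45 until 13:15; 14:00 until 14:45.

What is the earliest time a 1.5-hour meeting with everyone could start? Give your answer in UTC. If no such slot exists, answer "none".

Jonas in UTC: 11:15-16:00 (subtract 5h to convert from UTC+5).
Ximena in UTC: 08:15-09:15, 13:15-15:45 (subtract 2h to convert from UTC+2).
Carol in UTC: 10:15-11:00, 12:00-15:00, 15:45-18:00 (add 4h to convert from UTC-4).
Ravi in UTC: 12:30-13:00, 13:15-15:15, 16:00-17:00.
Maria in UTC: 07:00-07:30, 10:30-13:15, 14:45-17:15, 18:00-18:45 (add 4h to convert from UTC-4).
Jonas ∩ Ximena: 13:15-15:45.
Jonas ∩ Ximena ∩ Carol: 13:15-15:00.
Jonas ∩ Ximena ∩ Carol ∩ Ravi: 13:15-15:00.
Jonas ∩ Ximena ∩ Carol ∩ Ravi ∩ Maria: 14:45-15:00.
Those are the intersection windows.
No common window is at least 90 minutes long.

none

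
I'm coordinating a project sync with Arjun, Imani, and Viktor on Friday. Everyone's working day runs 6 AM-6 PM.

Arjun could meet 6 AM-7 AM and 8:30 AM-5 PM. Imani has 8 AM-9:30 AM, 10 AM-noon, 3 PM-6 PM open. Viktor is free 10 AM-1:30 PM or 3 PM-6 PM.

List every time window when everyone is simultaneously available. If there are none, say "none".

Arjun ∩ Imani: 08:30-09:30, 10:00-12:00, 15:00-17:00.
Arjun ∩ Imani ∩ Viktor: 10:00-12:00, 15:00-17:00.

10:00-12:00, 15:00-17:00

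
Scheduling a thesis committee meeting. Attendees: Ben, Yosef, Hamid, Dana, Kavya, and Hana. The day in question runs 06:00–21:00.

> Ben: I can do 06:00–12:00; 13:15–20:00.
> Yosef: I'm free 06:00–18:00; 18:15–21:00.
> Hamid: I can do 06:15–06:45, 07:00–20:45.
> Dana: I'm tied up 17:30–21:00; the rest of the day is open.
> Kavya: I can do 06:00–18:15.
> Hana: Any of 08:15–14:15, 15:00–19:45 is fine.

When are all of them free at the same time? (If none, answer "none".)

08:15-12:00, 13:15-14:15, 15:00-17:30

Ben free: 06:00-12:00, 13:15-20:00.
Yosef free: 06:00-18:00, 18:15-21:00.
Hamid free: 06:15-06:45, 07:00-20:45.
Dana free: 06:00-17:30 (invert busy blocks within the working day).
Kavya free: 06:00-18:15.
Hana free: 08:15-14:15, 15:00-19:45.
Ben ∩ Yosef: 06:00-12:00, 13:15-18:00, 18:15-20:00.
Ben ∩ Yosef ∩ Hamid: 06:15-06:45, 07:00-12:00, 13:15-18:00, 18:15-20:00.
Ben ∩ Yosef ∩ Hamid ∩ Dana: 06:15-06:45, 07:00-12:00, 13:15-17:30.
Ben ∩ Yosef ∩ Hamid ∩ Dana ∩ Kavya: 06:15-06:45, 07:00-12:00, 13:15-17:30.
Ben ∩ Yosef ∩ Hamid ∩ Dana ∩ Kavya ∩ Hana: 08:15-12:00, 13:15-14:15, 15:00-17:30.
So the common availability across everyone is 08:15-12:00, 13:15-14:15, 15:00-17:30.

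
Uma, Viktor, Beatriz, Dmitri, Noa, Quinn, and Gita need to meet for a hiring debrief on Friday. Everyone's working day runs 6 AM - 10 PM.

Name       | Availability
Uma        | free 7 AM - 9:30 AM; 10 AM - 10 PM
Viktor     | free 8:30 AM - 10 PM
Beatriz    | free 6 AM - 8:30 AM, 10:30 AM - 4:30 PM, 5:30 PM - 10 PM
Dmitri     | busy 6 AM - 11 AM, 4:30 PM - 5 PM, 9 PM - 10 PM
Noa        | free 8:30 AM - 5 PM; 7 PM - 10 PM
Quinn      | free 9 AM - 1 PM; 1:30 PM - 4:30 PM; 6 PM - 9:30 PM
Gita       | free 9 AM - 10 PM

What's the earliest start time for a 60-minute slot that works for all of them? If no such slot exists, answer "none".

Uma free: 07:00-09:30, 10:00-22:00.
Viktor free: 08:30-22:00.
Beatriz free: 06:00-08:30, 10:30-16:30, 17:30-22:00.
Dmitri free: 11:00-16:30, 17:00-21:00 (invert busy blocks within the working day).
Noa free: 08:30-17:00, 19:00-22:00.
Quinn free: 09:00-13:00, 13:30-16:30, 18:00-21:30.
Gita free: 09:00-22:00.
Uma ∩ Viktor: 08:30-09:30, 10:00-22:00.
Uma ∩ Viktor ∩ Beatriz: 10:30-16:30, 17:30-22:00.
Uma ∩ Viktor ∩ Beatriz ∩ Dmitri: 11:00-16:30, 17:30-21:00.
Uma ∩ Viktor ∩ Beatriz ∩ Dmitri ∩ Noa: 11:00-16:30, 19:00-21:00.
Uma ∩ Viktor ∩ Beatriz ∩ Dmitri ∩ Noa ∩ Quinn: 11:00-13:00, 13:30-16:30, 19:00-21:00.
Uma ∩ Viktor ∩ Beatriz ∩ Dmitri ∩ Noa ∩ Quinn ∩ Gita: 11:00-13:00, 13:30-16:30, 19:00-21:00.
The first common window of at least 60 minutes is 11:00-13:00, so the earliest start is 11:00.

11:00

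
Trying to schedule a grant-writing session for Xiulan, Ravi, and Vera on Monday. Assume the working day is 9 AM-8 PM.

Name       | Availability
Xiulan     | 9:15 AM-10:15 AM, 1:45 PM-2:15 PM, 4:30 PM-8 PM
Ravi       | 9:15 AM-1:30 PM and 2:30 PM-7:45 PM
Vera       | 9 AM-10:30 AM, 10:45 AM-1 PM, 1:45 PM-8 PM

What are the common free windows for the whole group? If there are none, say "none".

09:15-10:15, 16:30-19:45

Xiulan ∩ Ravi: 09:15-10:15, 16:30-19:45.
Xiulan ∩ Ravi ∩ Vera: 09:15-10:15, 16:30-19:45.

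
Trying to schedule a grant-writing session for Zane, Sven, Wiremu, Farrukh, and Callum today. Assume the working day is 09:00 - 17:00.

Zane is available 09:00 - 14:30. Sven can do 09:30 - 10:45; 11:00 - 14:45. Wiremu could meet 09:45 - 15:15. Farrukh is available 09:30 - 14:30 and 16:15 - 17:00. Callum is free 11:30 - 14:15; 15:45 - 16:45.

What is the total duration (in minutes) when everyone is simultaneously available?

Zane ∩ Sven: 09:30-10:45, 11:00-14:30.
Zane ∩ Sven ∩ Wiremu: 09:45-10:45, 11:00-14:30.
Zane ∩ Sven ∩ Wiremu ∩ Farrukh: 09:45-10:45, 11:00-14:30.
Zane ∩ Sven ∩ Wiremu ∩ Farrukh ∩ Callum: 11:30-14:15.
That's a single block of 165 minutes.

165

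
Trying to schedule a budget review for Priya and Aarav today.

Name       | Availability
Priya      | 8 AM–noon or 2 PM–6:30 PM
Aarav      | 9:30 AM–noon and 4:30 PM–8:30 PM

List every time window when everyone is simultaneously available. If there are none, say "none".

Priya ∩ Aarav: 09:30-12:00, 16:30-18:30.
Those are the intersection windows.

09:30-12:00, 16:30-18:30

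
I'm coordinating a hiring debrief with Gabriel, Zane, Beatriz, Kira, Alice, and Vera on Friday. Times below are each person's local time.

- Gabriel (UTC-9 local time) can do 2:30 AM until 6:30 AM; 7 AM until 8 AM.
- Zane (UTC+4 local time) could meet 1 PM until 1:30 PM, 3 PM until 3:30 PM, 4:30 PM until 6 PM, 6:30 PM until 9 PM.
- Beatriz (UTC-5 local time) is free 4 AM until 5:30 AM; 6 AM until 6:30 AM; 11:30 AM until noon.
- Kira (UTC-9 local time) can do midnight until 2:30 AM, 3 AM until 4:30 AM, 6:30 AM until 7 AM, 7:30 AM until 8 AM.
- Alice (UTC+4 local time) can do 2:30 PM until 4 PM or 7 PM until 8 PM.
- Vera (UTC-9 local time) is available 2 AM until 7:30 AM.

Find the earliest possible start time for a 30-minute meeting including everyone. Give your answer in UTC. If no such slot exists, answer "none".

Gabriel in UTC: 11:30-15:30, 16:00-17:00 (add 9h to convert from UTC-9).
Zane in UTC: 09:00-09:30, 11:00-11:30, 12:30-14:00, 14:30-17:00 (subtract 4h to convert from UTC+4).
Beatriz in UTC: 09:00-10:30, 11:00-11:30, 16:30-17:00 (add 5h to convert from UTC-5).
Kira in UTC: 09:00-11:30, 12:00-13:30, 15:30-16:00, 16:30-17:00 (add 9h to convert from UTC-9).
Alice in UTC: 10:30-12:00, 15:00-16:00 (subtract 4h to convert from UTC+4).
Vera in UTC: 11:00-16:30 (add 9h to convert from UTC-9).
Gabriel ∩ Zane: 12:30-14:00, 14:30-15:30, 16:00-17:00.
Gabriel ∩ Zane ∩ Beatriz: 16:30-17:00.
Gabriel ∩ Zane ∩ Beatriz ∩ Kira: 16:30-17:00.
Gabriel ∩ Zane ∩ Beatriz ∩ Kira ∩ Alice: ∅.
Gabriel ∩ Zane ∩ Beatriz ∩ Kira ∩ Alice ∩ Vera: ∅.
There is no time when everyone is free.
No common window is at least 30 minutes long.

none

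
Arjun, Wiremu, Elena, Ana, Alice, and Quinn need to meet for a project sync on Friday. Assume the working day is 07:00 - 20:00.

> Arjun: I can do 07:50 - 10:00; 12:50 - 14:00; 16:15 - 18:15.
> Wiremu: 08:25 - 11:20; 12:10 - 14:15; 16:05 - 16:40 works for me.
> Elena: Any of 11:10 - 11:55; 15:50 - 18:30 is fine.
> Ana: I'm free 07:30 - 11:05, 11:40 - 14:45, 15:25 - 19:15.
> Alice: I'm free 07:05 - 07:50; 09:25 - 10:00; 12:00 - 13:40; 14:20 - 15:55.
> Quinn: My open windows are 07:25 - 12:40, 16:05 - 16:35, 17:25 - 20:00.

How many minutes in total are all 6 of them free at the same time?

0

Arjun ∩ Wiremu: 08:25-10:00, 12:50-14:00, 16:15-16:40.
Arjun ∩ Wiremu ∩ Elena: 16:15-16:40.
Arjun ∩ Wiremu ∩ Elena ∩ Ana: 16:15-16:40.
Arjun ∩ Wiremu ∩ Elena ∩ Ana ∩ Alice: ∅.
Arjun ∩ Wiremu ∩ Elena ∩ Ana ∩ Alice ∩ Quinn: ∅.
There is no time when everyone is free.
There is no common window, so the total is 0 minutes.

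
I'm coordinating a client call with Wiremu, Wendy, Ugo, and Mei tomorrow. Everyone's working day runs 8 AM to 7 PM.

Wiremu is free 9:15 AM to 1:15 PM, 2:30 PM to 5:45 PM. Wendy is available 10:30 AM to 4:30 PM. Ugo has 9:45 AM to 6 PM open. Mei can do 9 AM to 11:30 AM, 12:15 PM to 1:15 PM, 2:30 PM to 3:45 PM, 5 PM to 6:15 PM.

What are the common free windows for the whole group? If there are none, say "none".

Wiremu ∩ Wendy: 10:30-13:15, 14:30-16:30.
Wiremu ∩ Wendy ∩ Ugo: 10:30-13:15, 14:30-16:30.
Wiremu ∩ Wendy ∩ Ugo ∩ Mei: 10:30-11:30, 12:15-13:15, 14:30-15:45.

10:30-11:30, 12:15-13:15, 14:30-15:45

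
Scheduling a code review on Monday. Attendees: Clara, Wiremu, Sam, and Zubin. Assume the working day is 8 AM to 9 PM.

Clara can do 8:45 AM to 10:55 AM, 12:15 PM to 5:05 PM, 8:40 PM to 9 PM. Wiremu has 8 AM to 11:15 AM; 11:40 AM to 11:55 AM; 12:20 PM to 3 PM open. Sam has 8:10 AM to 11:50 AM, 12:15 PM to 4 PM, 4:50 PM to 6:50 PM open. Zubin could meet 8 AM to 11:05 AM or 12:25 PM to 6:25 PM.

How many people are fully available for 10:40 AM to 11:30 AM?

1

Sam can make the full 10:40-11:30 slot — that's 1.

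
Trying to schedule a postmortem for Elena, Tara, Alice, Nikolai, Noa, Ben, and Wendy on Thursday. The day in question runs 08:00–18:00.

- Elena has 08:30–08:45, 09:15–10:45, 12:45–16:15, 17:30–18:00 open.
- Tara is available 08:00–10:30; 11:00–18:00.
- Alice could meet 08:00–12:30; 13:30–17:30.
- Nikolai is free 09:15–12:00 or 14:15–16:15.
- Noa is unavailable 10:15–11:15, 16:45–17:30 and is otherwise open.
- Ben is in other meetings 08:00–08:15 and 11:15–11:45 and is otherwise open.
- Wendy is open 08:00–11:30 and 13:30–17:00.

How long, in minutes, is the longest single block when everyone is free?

120

Elena free: 08:30-08:45, 09:15-10:45, 12:45-16:15, 17:30-18:00.
Tara free: 08:00-10:30, 11:00-18:00.
Alice free: 08:00-12:30, 13:30-17:30.
Nikolai free: 09:15-12:00, 14:15-16:15.
Noa free: 08:00-10:15, 11:15-16:45, 17:30-18:00 (invert busy blocks within the working day).
Ben free: 08:15-11:15, 11:45-18:00 (invert busy blocks within the working day).
Wendy free: 08:00-11:30, 13:30-17:00.
Elena ∩ Tara: 08:30-08:45, 09:15-10:30, 12:45-16:15, 17:30-18:00.
Elena ∩ Tara ∩ Alice: 08:30-08:45, 09:15-10:30, 13:30-16:15.
Elena ∩ Tara ∩ Alice ∩ Nikolai: 09:15-10:30, 14:15-16:15.
Elena ∩ Tara ∩ Alice ∩ Nikolai ∩ Noa: 09:15-10:15, 14:15-16:15.
Elena ∩ Tara ∩ Alice ∩ Nikolai ∩ Noa ∩ Ben: 09:15-10:15, 14:15-16:15.
Elena ∩ Tara ∩ Alice ∩ Nikolai ∩ Noa ∩ Ben ∩ Wendy: 09:15-10:15, 14:15-16:15.
So the common availability across everyone is 09:15-10:15, 14:15-16:15.
The longest is 14:15-16:15 at 120 minutes.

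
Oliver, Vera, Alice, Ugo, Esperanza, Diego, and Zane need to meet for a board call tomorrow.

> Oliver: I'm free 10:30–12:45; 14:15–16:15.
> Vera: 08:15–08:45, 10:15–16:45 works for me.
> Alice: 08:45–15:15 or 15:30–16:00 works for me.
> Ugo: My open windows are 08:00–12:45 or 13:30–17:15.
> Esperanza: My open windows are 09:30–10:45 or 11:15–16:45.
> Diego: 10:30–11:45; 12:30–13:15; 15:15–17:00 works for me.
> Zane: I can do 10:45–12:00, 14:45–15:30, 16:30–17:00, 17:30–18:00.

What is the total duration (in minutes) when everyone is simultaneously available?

30

Oliver ∩ Vera: 10:30-12:45, 14:15-16:15.
Oliver ∩ Vera ∩ Alice: 10:30-12:45, 14:15-15:15, 15:30-16:00.
Oliver ∩ Vera ∩ Alice ∩ Ugo: 10:30-12:45, 14:15-15:15, 15:30-16:00.
Oliver ∩ Vera ∩ Alice ∩ Ugo ∩ Esperanza: 10:30-10:45, 11:15-12:45, 14:15-15:15, 15:30-16:00.
Oliver ∩ Vera ∩ Alice ∩ Ugo ∩ Esperanza ∩ Diego: 10:30-10:45, 11:15-11:45, 12:30-12:45, 15:30-16:00.
Oliver ∩ Vera ∩ Alice ∩ Ugo ∩ Esperanza ∩ Diego ∩ Zane: 11:15-11:45.
Those are the intersection windows.
That's a single block of 30 minutes.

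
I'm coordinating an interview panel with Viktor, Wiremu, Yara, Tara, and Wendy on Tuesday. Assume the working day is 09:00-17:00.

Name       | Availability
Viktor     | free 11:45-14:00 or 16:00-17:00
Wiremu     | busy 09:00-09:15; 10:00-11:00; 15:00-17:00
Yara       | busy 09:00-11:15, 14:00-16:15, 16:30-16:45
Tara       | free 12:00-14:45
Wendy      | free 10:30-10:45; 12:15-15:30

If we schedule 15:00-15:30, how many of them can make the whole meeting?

1

Viktor free: 11:45-14:00, 16:00-17:00.
Wiremu free: 09:15-10:00, 11:00-15:00 (invert busy blocks within the working day).
Yara free: 11:15-14:00, 16:15-16:30, 16:45-17:00 (invert busy blocks within the working day).
Tara free: 12:00-14:45.
Wendy free: 10:30-10:45, 12:15-15:30.
Wendy can make the full 15:00-15:30 slot — that's 1.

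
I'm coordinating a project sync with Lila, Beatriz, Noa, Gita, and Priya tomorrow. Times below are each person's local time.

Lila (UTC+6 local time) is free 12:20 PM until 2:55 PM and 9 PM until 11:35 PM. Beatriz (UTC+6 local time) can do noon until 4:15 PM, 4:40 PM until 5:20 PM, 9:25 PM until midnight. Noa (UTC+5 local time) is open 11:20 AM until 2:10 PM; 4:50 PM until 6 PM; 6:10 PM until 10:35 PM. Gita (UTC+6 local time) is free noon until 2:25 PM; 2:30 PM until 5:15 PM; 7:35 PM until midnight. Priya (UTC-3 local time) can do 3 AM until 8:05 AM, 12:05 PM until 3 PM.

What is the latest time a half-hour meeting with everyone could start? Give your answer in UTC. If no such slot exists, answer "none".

Lila in UTC: 06:20-08:55, 15:00-17:35 (subtract 6h to convert from UTC+6).
Beatriz in UTC: 06:00-10:15, 10:40-11:20, 15:25-18:00 (subtract 6h to convert from UTC+6).
Noa in UTC: 06:20-09:10, 11:50-13:00, 13:10-17:35 (subtract 5h to convert from UTC+5).
Gita in UTC: 06:00-08:25, 08:30-11:15, 13:35-18:00 (subtract 6h to convert from UTC+6).
Priya in UTC: 06:00-11:05, 15:05-18:00 (add 3h to convert from UTC-3).
Lila ∩ Beatriz: 06:20-08:55, 15:25-17:35.
Lila ∩ Beatriz ∩ Noa: 06:20-08:55, 15:25-17:35.
Lila ∩ Beatriz ∩ Noa ∩ Gita: 06:20-08:25, 08:30-08:55, 15:25-17:35.
Lila ∩ Beatriz ∩ Noa ∩ Gita ∩ Priya: 06:20-08:25, 08:30-08:55, 15:25-17:35.
The last common window of at least 30 minutes is 15:25-17:35; a 30-minute meeting can start as late as 17:05 and still end by 17:35.

17:05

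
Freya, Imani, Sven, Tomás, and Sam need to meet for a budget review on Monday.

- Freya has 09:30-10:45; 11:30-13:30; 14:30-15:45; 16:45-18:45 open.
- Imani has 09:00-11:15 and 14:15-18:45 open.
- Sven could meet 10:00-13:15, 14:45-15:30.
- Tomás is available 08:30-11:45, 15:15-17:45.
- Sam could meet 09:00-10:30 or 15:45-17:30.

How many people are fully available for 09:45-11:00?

Imani and Tomás can make the full 09:45-11:00 slot — that's 2.

2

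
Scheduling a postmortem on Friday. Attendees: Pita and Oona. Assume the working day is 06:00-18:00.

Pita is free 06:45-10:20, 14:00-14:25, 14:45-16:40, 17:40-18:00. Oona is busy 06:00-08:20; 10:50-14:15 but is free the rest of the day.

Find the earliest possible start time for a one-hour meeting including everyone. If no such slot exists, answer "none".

08:20

Pita free: 06:45-10:20, 14:00-14:25, 14:45-16:40, 17:40-18:00.
Oona free: 08:20-10:50, 14:15-18:00 (invert busy blocks within the working day).
Pita ∩ Oona: 08:20-10:20, 14:15-14:25, 14:45-16:40, 17:40-18:00.
The first common window of at least 60 minutes is 08:20-10:20, so the earliest start is 08:20.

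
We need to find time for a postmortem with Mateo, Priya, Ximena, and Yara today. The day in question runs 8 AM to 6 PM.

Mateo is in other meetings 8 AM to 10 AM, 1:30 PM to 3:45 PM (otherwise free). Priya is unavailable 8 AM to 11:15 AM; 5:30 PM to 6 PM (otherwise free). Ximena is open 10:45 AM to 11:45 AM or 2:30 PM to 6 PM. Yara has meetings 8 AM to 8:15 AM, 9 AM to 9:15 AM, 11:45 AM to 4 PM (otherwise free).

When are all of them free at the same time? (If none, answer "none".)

11:15-11:45, 16:00-17:30

Mateo free: 10:00-13:30, 15:45-18:00 (invert busy blocks within the working day).
Priya free: 11:15-17:30 (invert busy blocks within the working day).
Ximena free: 10:45-11:45, 14:30-18:00.
Yara free: 08:15-09:00, 09:15-11:45, 16:00-18:00 (invert busy blocks within the working day).
Mateo ∩ Priya: 11:15-13:30, 15:45-17:30.
Mateo ∩ Priya ∩ Ximena: 11:15-11:45, 15:45-17:30.
Mateo ∩ Priya ∩ Ximena ∩ Yara: 11:15-11:45, 16:00-17:30.
Those are the intersection windows.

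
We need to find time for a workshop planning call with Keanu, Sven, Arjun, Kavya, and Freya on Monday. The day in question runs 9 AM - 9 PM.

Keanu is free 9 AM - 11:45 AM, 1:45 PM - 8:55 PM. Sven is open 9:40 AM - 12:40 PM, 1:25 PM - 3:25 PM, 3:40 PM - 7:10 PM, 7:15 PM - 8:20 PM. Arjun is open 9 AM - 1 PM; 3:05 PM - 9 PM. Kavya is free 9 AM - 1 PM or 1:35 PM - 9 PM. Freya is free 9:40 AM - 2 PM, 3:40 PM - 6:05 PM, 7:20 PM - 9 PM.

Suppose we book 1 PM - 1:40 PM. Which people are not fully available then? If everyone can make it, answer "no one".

Keanu: not fully free for 13:00-13:40. Sven: not fully free for 13:00-13:40. Arjun: not fully free for 13:00-13:40. Kavya: not fully free for 13:00-13:40. Freya: free for 13:00-13:40.

Arjun, Kavya, Keanu, Sven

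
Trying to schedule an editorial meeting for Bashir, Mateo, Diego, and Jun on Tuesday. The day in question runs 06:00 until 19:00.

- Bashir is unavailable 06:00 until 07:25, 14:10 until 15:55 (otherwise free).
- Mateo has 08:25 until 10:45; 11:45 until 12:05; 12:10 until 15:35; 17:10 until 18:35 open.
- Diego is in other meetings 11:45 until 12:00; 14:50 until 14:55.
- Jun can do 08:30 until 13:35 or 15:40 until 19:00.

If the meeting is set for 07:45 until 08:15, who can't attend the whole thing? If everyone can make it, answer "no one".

Jun, Mateo

Bashir free: 07:25-14:10, 15:55-19:00 (invert busy blocks within the working day).
Mateo free: 08:25-10:45, 11:45-12:05, 12:10-15:35, 17:10-18:35.
Diego free: 06:00-11:45, 12:00-14:50, 14:55-19:00 (invert busy blocks within the working day).
Jun free: 08:30-13:35, 15:40-19:00.
Bashir: free for 07:45-08:15. Mateo: not fully free for 07:45-08:15. Diego: free for 07:45-08:15. Jun: not fully free for 07:45-08:15.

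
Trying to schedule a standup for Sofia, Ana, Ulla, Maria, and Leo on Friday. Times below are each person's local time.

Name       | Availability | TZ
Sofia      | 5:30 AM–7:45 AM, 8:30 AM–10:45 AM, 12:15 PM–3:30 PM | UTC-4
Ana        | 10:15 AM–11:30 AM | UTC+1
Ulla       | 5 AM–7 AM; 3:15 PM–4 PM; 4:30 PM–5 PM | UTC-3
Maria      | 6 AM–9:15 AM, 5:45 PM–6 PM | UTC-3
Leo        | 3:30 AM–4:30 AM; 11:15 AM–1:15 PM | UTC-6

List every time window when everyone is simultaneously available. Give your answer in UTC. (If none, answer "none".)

Sofia in UTC: 09:30-11:45, 12:30-14:45, 16:15-19:30 (add 4h to convert from UTC-4).
Ana in UTC: 09:15-10:30 (subtract 1h to convert from UTC+1).
Ulla in UTC: 08:00-10:00, 18:15-19:00, 19:30-20:00 (add 3h to convert from UTC-3).
Maria in UTC: 09:00-12:15, 20:45-21:00 (add 3h to convert from UTC-3).
Leo in UTC: 09:30-10:30, 17:15-19:15 (add 6h to convert from UTC-6).
Sofia ∩ Ana: 09:30-10:30.
Sofia ∩ Ana ∩ Ulla: 09:30-10:00.
Sofia ∩ Ana ∩ Ulla ∩ Maria: 09:30-10:00.
Sofia ∩ Ana ∩ Ulla ∩ Maria ∩ Leo: 09:30-10:00.
Those are the intersection windows.

09:30-10:00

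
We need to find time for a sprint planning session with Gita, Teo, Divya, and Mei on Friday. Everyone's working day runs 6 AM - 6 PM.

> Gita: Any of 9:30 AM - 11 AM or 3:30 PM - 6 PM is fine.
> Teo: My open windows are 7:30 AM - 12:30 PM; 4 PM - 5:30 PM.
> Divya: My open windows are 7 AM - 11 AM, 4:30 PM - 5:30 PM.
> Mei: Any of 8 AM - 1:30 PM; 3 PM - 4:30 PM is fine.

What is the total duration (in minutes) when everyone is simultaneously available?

Gita ∩ Teo: 09:30-11:00, 16:00-17:30.
Gita ∩ Teo ∩ Divya: 09:30-11:00, 16:30-17:30.
Gita ∩ Teo ∩ Divya ∩ Mei: 09:30-11:00.
That's a single block of 90 minutes.

90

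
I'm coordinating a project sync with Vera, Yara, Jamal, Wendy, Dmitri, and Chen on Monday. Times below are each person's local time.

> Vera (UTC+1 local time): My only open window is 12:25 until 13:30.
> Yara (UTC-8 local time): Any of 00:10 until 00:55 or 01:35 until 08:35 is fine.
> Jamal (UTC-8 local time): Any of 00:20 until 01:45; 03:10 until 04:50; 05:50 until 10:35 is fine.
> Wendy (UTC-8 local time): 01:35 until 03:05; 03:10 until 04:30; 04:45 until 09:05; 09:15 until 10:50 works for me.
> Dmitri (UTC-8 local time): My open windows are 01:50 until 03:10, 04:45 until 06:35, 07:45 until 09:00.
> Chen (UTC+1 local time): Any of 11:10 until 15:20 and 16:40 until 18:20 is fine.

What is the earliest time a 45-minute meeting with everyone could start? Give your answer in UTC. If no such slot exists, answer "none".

none

Vera in UTC: 11:25-12:30 (subtract 1h to convert from UTC+1).
Yara in UTC: 08:10-08:55, 09:35-16:35 (add 8h to convert from UTC-8).
Jamal in UTC: 08:20-09:45, 11:10-12:50, 13:50-18:35 (add 8h to convert from UTC-8).
Wendy in UTC: 09:35-11:05, 11:10-12:30, 12:45-17:05, 17:15-18:50 (add 8h to convert from UTC-8).
Dmitri in UTC: 09:50-11:10, 12:45-14:35, 15:45-17:00 (add 8h to convert from UTC-8).
Chen in UTC: 10:10-14:20, 15:40-17:20 (subtract 1h to convert from UTC+1).
Vera ∩ Yara: 11:25-12:30.
Vera ∩ Yara ∩ Jamal: 11:25-12:30.
Vera ∩ Yara ∩ Jamal ∩ Wendy: 11:25-12:30.
Vera ∩ Yara ∩ Jamal ∩ Wendy ∩ Dmitri: ∅.
Vera ∩ Yara ∩ Jamal ∩ Wendy ∩ Dmitri ∩ Chen: ∅.
There is no time when everyone is free.
No common window is at least 45 minutes long.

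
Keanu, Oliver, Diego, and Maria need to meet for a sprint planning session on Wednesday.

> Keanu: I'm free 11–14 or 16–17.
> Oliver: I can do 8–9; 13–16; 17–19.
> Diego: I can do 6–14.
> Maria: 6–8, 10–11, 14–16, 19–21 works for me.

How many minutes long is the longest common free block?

0

Keanu ∩ Oliver: 13:00-14:00.
Keanu ∩ Oliver ∩ Diego: 13:00-14:00.
Keanu ∩ Oliver ∩ Diego ∩ Maria: ∅.
There is no time when everyone is free.
No common window exists, so the longest block is 0 minutes.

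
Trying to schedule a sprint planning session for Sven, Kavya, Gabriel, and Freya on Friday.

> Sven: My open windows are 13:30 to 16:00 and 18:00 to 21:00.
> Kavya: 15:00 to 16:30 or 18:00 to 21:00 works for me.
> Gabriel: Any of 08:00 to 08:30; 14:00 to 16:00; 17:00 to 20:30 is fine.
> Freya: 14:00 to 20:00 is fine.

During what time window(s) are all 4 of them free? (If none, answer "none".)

15:00-16:00, 18:00-20:00

Sven ∩ Kavya: 15:00-16:00, 18:00-21:00.
Sven ∩ Kavya ∩ Gabriel: 15:00-16:00, 18:00-20:30.
Sven ∩ Kavya ∩ Gabriel ∩ Freya: 15:00-16:00, 18:00-20:00.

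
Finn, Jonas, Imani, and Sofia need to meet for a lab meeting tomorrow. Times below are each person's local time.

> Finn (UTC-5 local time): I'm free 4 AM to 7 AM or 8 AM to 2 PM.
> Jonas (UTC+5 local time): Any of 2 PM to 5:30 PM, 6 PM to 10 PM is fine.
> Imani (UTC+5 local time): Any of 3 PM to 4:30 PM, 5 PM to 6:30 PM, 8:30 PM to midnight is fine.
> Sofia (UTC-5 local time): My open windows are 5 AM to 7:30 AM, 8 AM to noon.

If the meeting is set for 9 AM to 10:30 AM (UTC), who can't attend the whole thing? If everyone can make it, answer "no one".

Finn in UTC: 09:00-12:00, 13:00-19:00 (add 5h to convert from UTC-5).
Jonas in UTC: 09:00-12:30, 13:00-17:00 (subtract 5h to convert from UTC+5).
Imani in UTC: 10:00-11:30, 12:00-13:30, 15:30-19:00 (subtract 5h to convert from UTC+5).
Sofia in UTC: 10:00-12:30, 13:00-17:00 (add 5h to convert from UTC-5).
Finn: free for 09:00-10:30. Jonas: free for 09:00-10:30. Imani: not fully free for 09:00-10:30. Sofia: not fully free for 09:00-10:30.

Imani, Sofia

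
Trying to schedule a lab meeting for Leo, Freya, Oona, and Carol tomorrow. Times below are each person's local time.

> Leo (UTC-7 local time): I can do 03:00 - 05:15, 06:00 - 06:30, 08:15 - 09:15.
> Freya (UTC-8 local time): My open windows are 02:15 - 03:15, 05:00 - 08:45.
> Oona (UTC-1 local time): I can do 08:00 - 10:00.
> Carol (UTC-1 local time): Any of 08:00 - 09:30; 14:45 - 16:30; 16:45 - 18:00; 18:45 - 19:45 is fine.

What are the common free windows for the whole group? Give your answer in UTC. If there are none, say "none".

10:15-10:30

Leo in UTC: 10:00-12:15, 13:00-13:30, 15:15-16:15 (add 7h to convert from UTC-7).
Freya in UTC: 10:15-11:15, 13:00-16:45 (add 8h to convert from UTC-8).
Oona in UTC: 09:00-11:00 (add 1h to convert from UTC-1).
Carol in UTC: 09:00-10:30, 15:45-17:30, 17:45-19:00, 19:45-20:45 (add 1h to convert from UTC-1).
Leo ∩ Freya: 10:15-11:15, 13:00-13:30, 15:15-16:15.
Leo ∩ Freya ∩ Oona: 10:15-11:00.
Leo ∩ Freya ∩ Oona ∩ Carol: 10:15-10:30.
Those are the intersection windows.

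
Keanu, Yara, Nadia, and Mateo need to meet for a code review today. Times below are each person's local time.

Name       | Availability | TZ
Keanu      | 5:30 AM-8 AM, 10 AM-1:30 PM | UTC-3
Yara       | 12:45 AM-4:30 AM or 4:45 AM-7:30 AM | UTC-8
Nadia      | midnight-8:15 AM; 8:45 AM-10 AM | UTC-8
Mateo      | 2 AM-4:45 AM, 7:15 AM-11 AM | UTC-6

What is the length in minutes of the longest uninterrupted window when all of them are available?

135

Keanu in UTC: 08:30-11:00, 13:00-16:30 (add 3h to convert from UTC-3).
Yara in UTC: 08:45-12:30, 12:45-15:30 (add 8h to convert from UTC-8).
Nadia in UTC: 08:00-16:15, 16:45-18:00 (add 8h to convert from UTC-8).
Mateo in UTC: 08:00-10:45, 13:15-17:00 (add 6h to convert from UTC-6).
Keanu ∩ Yara: 08:45-11:00, 13:00-15:30.
Keanu ∩ Yara ∩ Nadia: 08:45-11:00, 13:00-15:30.
Keanu ∩ Yara ∩ Nadia ∩ Mateo: 08:45-10:45, 13:15-15:30.
The longest is 13:15-15:30 at 135 minutes.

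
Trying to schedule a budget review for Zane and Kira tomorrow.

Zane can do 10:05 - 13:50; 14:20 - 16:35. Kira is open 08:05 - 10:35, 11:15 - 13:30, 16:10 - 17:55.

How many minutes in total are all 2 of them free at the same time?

190

Zane ∩ Kira: 10:05-10:35, 11:15-13:30, 16:10-16:35.
Summing the common windows: 30 + 135 + 25 = 190 minutes.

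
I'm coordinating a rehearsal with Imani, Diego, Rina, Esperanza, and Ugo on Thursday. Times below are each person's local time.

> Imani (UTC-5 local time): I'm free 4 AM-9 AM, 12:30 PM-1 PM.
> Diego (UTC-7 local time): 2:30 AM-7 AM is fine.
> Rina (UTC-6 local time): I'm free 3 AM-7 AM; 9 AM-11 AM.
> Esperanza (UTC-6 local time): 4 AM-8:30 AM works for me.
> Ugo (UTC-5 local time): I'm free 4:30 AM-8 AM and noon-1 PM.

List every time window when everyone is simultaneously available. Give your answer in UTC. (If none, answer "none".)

Imani in UTC: 09:00-14:00, 17:30-18:00 (add 5h to convert from UTC-5).
Diego in UTC: 09:30-14:00 (add 7h to convert from UTC-7).
Rina in UTC: 09:00-13:00, 15:00-17:00 (add 6h to convert from UTC-6).
Esperanza in UTC: 10:00-14:30 (add 6h to convert from UTC-6).
Ugo in UTC: 09:30-13:00, 17:00-18:00 (add 5h to convert from UTC-5).
Imani ∩ Diego: 09:30-14:00.
Imani ∩ Diego ∩ Rina: 09:30-13:00.
Imani ∩ Diego ∩ Rina ∩ Esperanza: 10:00-13:00.
Imani ∩ Diego ∩ Rina ∩ Esperanza ∩ Ugo: 10:00-13:00.

10:00-13:00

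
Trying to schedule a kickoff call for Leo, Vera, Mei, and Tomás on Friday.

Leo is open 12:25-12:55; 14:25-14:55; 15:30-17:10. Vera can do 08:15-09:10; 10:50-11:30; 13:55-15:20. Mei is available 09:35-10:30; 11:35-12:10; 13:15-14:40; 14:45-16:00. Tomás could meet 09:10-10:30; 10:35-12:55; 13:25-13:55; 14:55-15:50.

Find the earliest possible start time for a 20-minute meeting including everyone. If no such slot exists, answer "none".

none

Leo ∩ Vera: 14:25-14:55.
Leo ∩ Vera ∩ Mei: 14:25-14:40, 14:45-14:55.
Leo ∩ Vera ∩ Mei ∩ Tomás: ∅.
There is no time when everyone is free.
No common window is at least 20 minutes long.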